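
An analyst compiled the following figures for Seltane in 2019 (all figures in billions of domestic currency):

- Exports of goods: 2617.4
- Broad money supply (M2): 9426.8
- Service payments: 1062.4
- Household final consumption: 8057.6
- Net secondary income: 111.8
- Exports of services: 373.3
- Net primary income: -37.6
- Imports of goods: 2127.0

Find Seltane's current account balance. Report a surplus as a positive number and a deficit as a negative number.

Goods balance = 2617.4 - 2127.0 = 490.4
Services balance = 373.3 - 1062.4 = -689.1
Trade balance (goods + services) = 490.4 + (-689.1) = -198.7
Net primary income = -37.6
Net secondary income = 111.8
Current account = -198.7 + (-37.6) + 111.8 = -124.5

-124.5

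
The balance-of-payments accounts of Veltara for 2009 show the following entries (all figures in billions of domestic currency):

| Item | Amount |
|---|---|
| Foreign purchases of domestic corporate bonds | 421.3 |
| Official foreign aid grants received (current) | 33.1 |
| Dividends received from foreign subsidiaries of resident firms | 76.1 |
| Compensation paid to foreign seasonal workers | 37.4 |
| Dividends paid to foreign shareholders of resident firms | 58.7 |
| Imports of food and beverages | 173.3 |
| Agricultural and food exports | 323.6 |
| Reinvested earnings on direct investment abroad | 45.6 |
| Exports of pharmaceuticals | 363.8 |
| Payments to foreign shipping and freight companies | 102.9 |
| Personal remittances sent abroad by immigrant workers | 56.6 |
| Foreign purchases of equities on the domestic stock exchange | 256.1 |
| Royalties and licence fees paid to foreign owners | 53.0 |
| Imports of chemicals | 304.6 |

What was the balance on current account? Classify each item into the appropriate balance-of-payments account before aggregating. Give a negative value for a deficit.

55.7

Goods: -304.6 + 323.6 + 363.8 - 173.3 = 209.5
Services: -102.9 - 53.0 = -155.9
Primary income: 76.1 - 58.7 + 45.6 - 37.4 = 25.6
Secondary income: 33.1 - 56.6 = -23.5
Current account = 209.5 + (-155.9) + 25.6 + (-23.5) = 55.7
(Excluded from the current account — financial account: foreign purchases of domestic corporate bonds 421.3, foreign purchases of equities on the domestic stock exchange 256.1.)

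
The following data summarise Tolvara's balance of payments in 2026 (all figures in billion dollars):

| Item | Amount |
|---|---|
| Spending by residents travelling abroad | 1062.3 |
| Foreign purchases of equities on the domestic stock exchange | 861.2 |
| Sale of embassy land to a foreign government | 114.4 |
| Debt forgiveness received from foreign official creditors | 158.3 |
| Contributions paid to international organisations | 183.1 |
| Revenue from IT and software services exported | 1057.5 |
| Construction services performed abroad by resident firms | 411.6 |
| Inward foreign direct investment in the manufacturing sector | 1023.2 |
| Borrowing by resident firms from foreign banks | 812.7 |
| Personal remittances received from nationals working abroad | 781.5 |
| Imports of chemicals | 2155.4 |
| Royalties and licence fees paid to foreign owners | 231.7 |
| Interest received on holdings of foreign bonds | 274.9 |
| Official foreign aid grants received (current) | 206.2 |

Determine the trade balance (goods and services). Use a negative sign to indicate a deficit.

-1980.3

Goods: -2155.4
Services: -231.7 + 411.6 + 1057.5 - 1062.3 = 175.1
Trade balance = -2155.4 + 175.1 = -1980.3
(Excluded from the trade balance — financial account: foreign purchases of equities on the domestic stock exchange 861.2, inward foreign direct investment in the manufacturing sector 1023.2, borrowing by resident firms from foreign banks 812.7; capital account: sale of embassy land to a foreign government 114.4, debt forgiveness received from foreign official creditors 158.3; secondary income: contributions paid to international organisations 183.1, personal remittances received from nationals working abroad 781.5, official foreign aid grants received (current) 206.2; primary income: interest received on holdings of foreign bonds 274.9.)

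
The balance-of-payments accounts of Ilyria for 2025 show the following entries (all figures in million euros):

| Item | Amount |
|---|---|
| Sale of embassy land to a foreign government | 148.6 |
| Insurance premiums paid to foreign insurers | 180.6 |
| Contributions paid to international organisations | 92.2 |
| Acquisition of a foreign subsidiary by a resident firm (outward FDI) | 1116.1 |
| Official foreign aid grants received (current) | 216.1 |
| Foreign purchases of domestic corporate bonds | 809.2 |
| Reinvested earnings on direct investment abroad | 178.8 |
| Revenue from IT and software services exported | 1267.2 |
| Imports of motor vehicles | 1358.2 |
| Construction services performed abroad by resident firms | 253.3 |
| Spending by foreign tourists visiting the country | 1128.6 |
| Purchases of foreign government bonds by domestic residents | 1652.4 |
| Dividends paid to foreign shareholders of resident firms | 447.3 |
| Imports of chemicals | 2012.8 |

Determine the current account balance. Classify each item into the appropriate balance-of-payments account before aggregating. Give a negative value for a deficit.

-1047.1

Goods: -1358.2 - 2012.8 = -3371.0
Services: 1267.2 + 1128.6 + 253.3 - 180.6 = 2468.5
Primary income: 178.8 - 447.3 = -268.5
Secondary income: -92.2 + 216.1 = 123.9
Current account = (-3371.0) + 2468.5 + (-268.5) + 123.9 = -1047.1
(Excluded from the current account — capital account: sale of embassy land to a foreign government 148.6; financial account: acquisition of a foreign subsidiary by a resident firm (outward FDI) 1116.1, foreign purchases of domestic corporate bonds 809.2, purchases of foreign government bonds by domestic residents 1652.4.)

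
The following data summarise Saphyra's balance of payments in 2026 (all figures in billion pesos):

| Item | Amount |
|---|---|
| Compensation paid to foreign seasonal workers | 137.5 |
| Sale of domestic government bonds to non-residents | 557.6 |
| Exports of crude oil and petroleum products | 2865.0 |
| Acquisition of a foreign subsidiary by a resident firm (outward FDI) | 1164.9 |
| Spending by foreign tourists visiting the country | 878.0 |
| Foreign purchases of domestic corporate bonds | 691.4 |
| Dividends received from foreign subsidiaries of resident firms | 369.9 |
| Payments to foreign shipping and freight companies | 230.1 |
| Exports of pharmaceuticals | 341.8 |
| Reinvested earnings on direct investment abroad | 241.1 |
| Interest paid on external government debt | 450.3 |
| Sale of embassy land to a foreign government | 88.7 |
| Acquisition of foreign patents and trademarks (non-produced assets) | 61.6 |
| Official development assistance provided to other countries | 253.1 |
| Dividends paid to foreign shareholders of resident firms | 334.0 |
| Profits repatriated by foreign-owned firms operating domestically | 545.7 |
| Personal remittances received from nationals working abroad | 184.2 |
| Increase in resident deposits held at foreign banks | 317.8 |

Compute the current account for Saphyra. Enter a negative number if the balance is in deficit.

2929.3

Goods: 341.8 + 2865.0 = 3206.8
Services: -230.1 + 878.0 = 647.9
Primary income: -334.0 - 450.3 - 137.5 - 545.7 + 369.9 + 241.1 = -856.5
Secondary income: 184.2 - 253.1 = -68.9
Current account = 3206.8 + 647.9 + (-856.5) + (-68.9) = 2929.3
(Excluded from the current account — financial account: sale of domestic government bonds to non-residents 557.6, acquisition of a foreign subsidiary by a resident firm (outward FDI) 1164.9, foreign purchases of domestic corporate bonds 691.4, increase in resident deposits held at foreign banks 317.8; capital account: sale of embassy land to a foreign government 88.7, acquisition of foreign patents and trademarks (non-produced assets) 61.6.)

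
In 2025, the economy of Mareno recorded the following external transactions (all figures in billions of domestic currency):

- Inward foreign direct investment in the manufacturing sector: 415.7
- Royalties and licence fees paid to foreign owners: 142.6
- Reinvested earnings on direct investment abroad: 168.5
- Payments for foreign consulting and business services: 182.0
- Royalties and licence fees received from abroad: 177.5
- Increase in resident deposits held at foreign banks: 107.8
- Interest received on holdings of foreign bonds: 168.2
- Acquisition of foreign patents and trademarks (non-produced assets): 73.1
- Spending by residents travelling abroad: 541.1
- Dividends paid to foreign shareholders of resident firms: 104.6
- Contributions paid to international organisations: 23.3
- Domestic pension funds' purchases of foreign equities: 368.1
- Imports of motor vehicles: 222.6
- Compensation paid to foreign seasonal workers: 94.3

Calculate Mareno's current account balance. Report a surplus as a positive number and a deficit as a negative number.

-796.3

Goods: -222.6
Services: -142.6 - 541.1 + 177.5 - 182.0 = -688.2
Primary income: -94.3 + 168.2 + 168.5 - 104.6 = 137.8
Secondary income: -23.3
Current account = (-222.6) + (-688.2) + 137.8 + (-23.3) = -796.3
(Excluded from the current account — financial account: inward foreign direct investment in the manufacturing sector 415.7, increase in resident deposits held at foreign banks 107.8, domestic pension funds' purchases of foreign equities 368.1; capital account: acquisition of foreign patents and trademarks (non-produced assets) 73.1.)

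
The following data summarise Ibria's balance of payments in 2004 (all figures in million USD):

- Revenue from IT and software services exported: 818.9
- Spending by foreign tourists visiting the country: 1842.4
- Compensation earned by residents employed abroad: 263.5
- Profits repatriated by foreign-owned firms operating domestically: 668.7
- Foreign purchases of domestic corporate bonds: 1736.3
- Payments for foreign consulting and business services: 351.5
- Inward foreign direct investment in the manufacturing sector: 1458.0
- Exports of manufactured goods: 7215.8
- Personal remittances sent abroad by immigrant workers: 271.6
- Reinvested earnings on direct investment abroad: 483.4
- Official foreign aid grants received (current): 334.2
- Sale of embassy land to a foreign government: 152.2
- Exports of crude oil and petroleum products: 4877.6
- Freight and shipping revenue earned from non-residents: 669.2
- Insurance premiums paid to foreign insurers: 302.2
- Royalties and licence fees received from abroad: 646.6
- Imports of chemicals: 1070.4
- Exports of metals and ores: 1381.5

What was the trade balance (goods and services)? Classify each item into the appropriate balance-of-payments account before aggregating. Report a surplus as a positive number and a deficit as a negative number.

Goods: 7215.8 + 1381.5 - 1070.4 + 4877.6 = 12404.5
Services: 669.2 - 302.2 - 351.5 + 646.6 + 1842.4 + 818.9 = 3323.4
Trade balance = 12404.5 + 3323.4 = 15727.9
(Excluded from the trade balance — primary income: compensation earned by residents employed abroad 263.5, profits repatriated by foreign-owned firms operating domestically 668.7, reinvested earnings on direct investment abroad 483.4; financial account: foreign purchases of domestic corporate bonds 1736.3, inward foreign direct investment in the manufacturing sector 1458.0; secondary income: personal remittances sent abroad by immigrant workers 271.6, official foreign aid grants received (current) 334.2; capital account: sale of embassy land to a foreign government 152.2.)

15727.9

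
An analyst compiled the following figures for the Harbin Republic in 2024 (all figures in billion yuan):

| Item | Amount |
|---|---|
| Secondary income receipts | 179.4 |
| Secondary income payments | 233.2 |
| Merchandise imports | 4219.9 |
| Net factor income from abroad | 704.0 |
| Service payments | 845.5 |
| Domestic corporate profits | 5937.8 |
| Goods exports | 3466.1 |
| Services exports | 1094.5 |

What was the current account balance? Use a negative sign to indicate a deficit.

145.4

Goods balance = 3466.1 - 4219.9 = -753.8
Services balance = 1094.5 - 845.5 = 249.0
Trade balance (goods + services) = -753.8 + 249.0 = -504.8
Net primary income = 704.0
Net secondary income = 179.4 - 233.2 = -53.8
Current account = -504.8 + 704.0 + (-53.8) = 145.4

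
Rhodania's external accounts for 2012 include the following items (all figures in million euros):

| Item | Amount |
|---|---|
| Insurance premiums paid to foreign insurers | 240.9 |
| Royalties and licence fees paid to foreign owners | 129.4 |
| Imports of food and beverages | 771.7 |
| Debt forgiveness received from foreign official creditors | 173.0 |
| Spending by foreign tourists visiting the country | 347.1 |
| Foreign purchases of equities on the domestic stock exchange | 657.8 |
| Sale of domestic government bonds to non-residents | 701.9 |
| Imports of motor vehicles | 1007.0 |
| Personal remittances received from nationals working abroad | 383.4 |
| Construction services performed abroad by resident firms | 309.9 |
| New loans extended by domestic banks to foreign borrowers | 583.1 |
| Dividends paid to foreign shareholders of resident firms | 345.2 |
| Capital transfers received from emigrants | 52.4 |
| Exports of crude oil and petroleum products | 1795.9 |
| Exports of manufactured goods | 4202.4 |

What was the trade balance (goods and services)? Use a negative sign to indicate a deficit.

4506.3

Goods: -1007.0 - 771.7 + 1795.9 + 4202.4 = 4219.6
Services: -129.4 - 240.9 + 309.9 + 347.1 = 286.7
Trade balance = 4219.6 + 286.7 = 4506.3
(Excluded from the trade balance — capital account: debt forgiveness received from foreign official creditors 173.0, capital transfers received from emigrants 52.4; financial account: foreign purchases of equities on the domestic stock exchange 657.8, sale of domestic government bonds to non-residents 701.9, new loans extended by domestic banks to foreign borrowers 583.1; secondary income: personal remittances received from nationals working abroad 383.4; primary income: dividends paid to foreign shareholders of resident firms 345.2.)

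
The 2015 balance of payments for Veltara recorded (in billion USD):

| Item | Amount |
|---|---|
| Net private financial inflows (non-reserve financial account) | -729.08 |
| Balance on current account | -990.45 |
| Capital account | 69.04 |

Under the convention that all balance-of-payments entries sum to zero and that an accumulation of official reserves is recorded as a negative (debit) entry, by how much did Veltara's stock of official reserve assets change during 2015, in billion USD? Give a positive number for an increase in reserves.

Official reserve transactions balance = -((-990.45) + 69.04 + (-729.08)) = 1650.49
An accumulation of reserves is recorded as a debit (negative entry), so the change in the stock of reserves is the negative of that balance.
Change in official reserves = -(1650.49) = -1650.49

-1650.49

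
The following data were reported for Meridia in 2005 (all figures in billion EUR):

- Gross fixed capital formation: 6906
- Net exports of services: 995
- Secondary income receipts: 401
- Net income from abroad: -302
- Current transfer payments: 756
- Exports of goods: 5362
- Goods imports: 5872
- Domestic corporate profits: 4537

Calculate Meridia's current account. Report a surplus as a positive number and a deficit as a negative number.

-172

Goods balance = 5362 - 5872 = -510
Services balance = 995
Trade balance (goods + services) = -510 + 995 = 485
Net primary income = -302
Net secondary income = 401 - 756 = -355
Current account = 485 + (-302) + (-355) = -172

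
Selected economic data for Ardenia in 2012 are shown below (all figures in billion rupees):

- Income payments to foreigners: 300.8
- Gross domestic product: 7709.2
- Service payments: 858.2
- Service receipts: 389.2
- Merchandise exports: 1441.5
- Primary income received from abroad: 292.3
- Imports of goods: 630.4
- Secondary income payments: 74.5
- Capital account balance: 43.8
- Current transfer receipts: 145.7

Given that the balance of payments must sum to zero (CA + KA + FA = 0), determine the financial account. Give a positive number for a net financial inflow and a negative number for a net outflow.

Goods balance = 1441.5 - 630.4 = 811.1
Services balance = 389.2 - 858.2 = -469.0
Trade balance (goods + services) = 811.1 + (-469.0) = 342.1
Net primary income = 292.3 - 300.8 = -8.5
Net secondary income = 145.7 - 74.5 = 71.2
Current account = 342.1 + (-8.5) + 71.2 = 404.8
Financial account = -(404.8 + 43.8) = -448.6

-448.6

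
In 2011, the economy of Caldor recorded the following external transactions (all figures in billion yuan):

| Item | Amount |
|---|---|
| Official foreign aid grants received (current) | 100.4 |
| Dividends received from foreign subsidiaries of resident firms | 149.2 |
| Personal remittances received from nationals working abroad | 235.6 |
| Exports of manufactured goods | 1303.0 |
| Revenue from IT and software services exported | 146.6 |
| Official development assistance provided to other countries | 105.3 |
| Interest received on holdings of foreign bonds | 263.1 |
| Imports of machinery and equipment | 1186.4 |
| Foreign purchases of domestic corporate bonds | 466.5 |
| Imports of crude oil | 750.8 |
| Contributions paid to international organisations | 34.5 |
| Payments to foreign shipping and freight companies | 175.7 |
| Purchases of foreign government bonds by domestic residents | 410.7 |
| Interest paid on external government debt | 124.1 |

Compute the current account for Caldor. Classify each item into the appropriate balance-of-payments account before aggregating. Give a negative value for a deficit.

Goods: -1186.4 + 1303.0 - 750.8 = -634.2
Services: 146.6 - 175.7 = -29.1
Primary income: 149.2 - 124.1 + 263.1 = 288.2
Secondary income: -105.3 + 100.4 - 34.5 + 235.6 = 196.2
Current account = (-634.2) + (-29.1) + 288.2 + 196.2 = -178.9
(Excluded from the current account — financial account: foreign purchases of domestic corporate bonds 466.5, purchases of foreign government bonds by domestic residents 410.7.)

-178.9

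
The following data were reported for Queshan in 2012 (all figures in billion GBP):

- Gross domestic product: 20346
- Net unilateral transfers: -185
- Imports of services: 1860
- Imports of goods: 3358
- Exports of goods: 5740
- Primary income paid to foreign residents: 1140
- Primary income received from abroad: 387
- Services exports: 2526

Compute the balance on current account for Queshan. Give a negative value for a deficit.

2110

Goods balance = 5740 - 3358 = 2382
Services balance = 2526 - 1860 = 666
Trade balance (goods + services) = 2382 + 666 = 3048
Net primary income = 387 - 1140 = -753
Net secondary income = -185
Current account = 3048 + (-753) + (-185) = 2110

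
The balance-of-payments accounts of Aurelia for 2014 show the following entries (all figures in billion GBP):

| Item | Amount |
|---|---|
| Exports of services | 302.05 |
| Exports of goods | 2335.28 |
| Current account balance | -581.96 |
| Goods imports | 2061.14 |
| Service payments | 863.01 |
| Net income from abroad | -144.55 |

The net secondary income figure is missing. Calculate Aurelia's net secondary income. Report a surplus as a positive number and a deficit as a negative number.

-150.59

Current account = goods balance + services balance + net primary income + net secondary income
Sum of the known components = -431.37
Net secondary income = CA - (known components) = -581.96 - (-431.37) = -150.59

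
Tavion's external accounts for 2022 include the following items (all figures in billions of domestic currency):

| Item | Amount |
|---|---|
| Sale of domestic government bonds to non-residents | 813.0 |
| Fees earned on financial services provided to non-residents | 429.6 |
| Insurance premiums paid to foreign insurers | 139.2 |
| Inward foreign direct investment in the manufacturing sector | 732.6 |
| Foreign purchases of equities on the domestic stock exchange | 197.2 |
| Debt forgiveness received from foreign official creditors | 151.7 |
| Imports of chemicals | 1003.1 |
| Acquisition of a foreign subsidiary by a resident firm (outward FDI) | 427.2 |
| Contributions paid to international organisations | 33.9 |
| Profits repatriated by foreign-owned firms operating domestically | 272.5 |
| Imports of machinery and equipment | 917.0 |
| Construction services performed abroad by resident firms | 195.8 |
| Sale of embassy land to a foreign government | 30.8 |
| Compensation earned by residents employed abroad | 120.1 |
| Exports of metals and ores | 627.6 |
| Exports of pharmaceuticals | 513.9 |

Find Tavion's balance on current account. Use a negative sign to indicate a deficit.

-478.7

Goods: 627.6 - 917.0 + 513.9 - 1003.1 = -778.6
Services: 195.8 - 139.2 + 429.6 = 486.2
Primary income: 120.1 - 272.5 = -152.4
Secondary income: -33.9
Current account = (-778.6) + 486.2 + (-152.4) + (-33.9) = -478.7
(Excluded from the current account — financial account: sale of domestic government bonds to non-residents 813.0, inward foreign direct investment in the manufacturing sector 732.6, foreign purchases of equities on the domestic stock exchange 197.2, acquisition of a foreign subsidiary by a resident firm (outward FDI) 427.2; capital account: debt forgiveness received from foreign official creditors 151.7, sale of embassy land to a foreign government 30.8.)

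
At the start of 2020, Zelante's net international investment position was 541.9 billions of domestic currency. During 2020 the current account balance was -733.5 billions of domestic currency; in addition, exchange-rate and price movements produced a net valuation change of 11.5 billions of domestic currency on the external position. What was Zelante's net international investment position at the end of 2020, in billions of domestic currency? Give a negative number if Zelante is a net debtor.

Change in NIIP = current account + net valuation change = -733.5 + 11.5 = -722.0
End-of-year NIIP = 541.9 + (-722.0) = -180.1

-180.1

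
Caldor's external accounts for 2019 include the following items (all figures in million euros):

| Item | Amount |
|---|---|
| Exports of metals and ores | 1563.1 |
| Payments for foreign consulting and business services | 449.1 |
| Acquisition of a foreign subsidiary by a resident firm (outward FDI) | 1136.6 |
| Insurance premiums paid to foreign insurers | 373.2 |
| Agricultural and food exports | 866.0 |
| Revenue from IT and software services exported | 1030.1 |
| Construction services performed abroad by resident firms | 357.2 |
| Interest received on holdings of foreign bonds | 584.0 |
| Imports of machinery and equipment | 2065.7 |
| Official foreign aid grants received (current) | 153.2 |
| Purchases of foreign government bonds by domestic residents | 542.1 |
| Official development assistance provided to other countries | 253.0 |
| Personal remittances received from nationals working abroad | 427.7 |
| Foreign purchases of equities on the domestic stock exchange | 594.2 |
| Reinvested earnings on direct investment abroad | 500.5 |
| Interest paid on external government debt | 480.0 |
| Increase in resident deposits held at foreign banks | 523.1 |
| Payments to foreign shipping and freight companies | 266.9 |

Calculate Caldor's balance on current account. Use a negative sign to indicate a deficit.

1593.9

Goods: 866.0 + 1563.1 - 2065.7 = 363.4
Services: -373.2 + 1030.1 - 449.1 - 266.9 + 357.2 = 298.1
Primary income: 500.5 - 480.0 + 584.0 = 604.5
Secondary income: 427.7 - 253.0 + 153.2 = 327.9
Current account = 363.4 + 298.1 + 604.5 + 327.9 = 1593.9
(Excluded from the current account — financial account: acquisition of a foreign subsidiary by a resident firm (outward FDI) 1136.6, purchases of foreign government bonds by domestic residents 542.1, foreign purchases of equities on the domestic stock exchange 594.2, increase in resident deposits held at foreign banks 523.1.)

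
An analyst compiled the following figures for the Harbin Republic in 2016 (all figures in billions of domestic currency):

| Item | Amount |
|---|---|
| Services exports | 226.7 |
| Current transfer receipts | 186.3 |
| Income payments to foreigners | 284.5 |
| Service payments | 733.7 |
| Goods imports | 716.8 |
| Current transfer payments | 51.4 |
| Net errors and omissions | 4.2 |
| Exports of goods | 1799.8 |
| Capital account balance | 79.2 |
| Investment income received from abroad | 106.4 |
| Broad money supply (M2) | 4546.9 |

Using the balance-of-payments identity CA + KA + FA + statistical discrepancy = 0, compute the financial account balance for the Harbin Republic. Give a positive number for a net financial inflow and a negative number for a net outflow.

Goods balance = 1799.8 - 716.8 = 1083.0
Services balance = 226.7 - 733.7 = -507.0
Trade balance (goods + services) = 1083.0 + (-507.0) = 576.0
Net primary income = 106.4 - 284.5 = -178.1
Net secondary income = 186.3 - 51.4 = 134.9
Current account = 576.0 + (-178.1) + 134.9 = 532.8
Financial account = -(532.8 + 79.2 + 4.2) = -616.2

-616.2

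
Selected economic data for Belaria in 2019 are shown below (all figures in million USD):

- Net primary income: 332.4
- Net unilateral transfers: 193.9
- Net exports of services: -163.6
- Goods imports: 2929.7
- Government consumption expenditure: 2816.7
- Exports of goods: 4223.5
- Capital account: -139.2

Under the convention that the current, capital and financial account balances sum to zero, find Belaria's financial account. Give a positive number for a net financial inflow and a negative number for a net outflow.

Goods balance = 4223.5 - 2929.7 = 1293.8
Services balance = -163.6
Trade balance (goods + services) = 1293.8 + (-163.6) = 1130.2
Net primary income = 332.4
Net secondary income = 193.9
Current account = 1130.2 + 332.4 + 193.9 = 1656.5
Financial account = -(1656.5 + (-139.2)) = -1517.3

-1517.3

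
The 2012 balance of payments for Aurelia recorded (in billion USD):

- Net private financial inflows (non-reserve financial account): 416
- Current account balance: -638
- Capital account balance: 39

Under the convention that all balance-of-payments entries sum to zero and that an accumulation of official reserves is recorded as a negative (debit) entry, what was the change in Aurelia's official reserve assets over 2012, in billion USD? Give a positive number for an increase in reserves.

Official reserve transactions balance = -((-638) + 39 + 416) = 183
An accumulation of reserves is recorded as a debit (negative entry), so the change in the stock of reserves is the negative of that balance.
Change in official reserves = -(183) = -183

-183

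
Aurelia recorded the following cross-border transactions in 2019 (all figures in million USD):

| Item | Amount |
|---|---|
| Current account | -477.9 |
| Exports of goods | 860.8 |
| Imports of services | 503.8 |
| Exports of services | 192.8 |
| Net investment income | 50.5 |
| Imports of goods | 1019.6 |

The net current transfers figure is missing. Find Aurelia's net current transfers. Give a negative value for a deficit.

Current account = goods balance + services balance + net primary income + net secondary income
Sum of the known components = -419.3
Net current transfers = CA - (known components) = -477.9 - (-419.3) = -58.6

-58.6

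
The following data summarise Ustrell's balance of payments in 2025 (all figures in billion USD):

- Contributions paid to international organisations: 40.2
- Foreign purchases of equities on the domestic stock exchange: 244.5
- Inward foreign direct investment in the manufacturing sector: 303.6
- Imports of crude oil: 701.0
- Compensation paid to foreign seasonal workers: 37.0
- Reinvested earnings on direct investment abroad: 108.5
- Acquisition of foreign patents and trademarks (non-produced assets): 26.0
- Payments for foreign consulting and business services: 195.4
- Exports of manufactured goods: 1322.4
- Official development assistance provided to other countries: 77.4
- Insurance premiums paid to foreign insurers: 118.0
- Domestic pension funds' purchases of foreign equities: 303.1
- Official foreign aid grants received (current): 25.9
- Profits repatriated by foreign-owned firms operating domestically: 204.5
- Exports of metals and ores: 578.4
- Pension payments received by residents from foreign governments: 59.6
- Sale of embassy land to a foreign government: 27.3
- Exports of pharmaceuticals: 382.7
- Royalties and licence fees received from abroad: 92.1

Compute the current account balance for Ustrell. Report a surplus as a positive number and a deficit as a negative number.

1196.1

Goods: -701.0 + 578.4 + 1322.4 + 382.7 = 1582.5
Services: -118.0 + 92.1 - 195.4 = -221.3
Primary income: 108.5 - 204.5 - 37.0 = -133.0
Secondary income: -40.2 + 25.9 + 59.6 - 77.4 = -32.1
Current account = 1582.5 + (-221.3) + (-133.0) + (-32.1) = 1196.1
(Excluded from the current account — financial account: foreign purchases of equities on the domestic stock exchange 244.5, inward foreign direct investment in the manufacturing sector 303.6, domestic pension funds' purchases of foreign equities 303.1; capital account: acquisition of foreign patents and trademarks (non-produced assets) 26.0, sale of embassy land to a foreign government 27.3.)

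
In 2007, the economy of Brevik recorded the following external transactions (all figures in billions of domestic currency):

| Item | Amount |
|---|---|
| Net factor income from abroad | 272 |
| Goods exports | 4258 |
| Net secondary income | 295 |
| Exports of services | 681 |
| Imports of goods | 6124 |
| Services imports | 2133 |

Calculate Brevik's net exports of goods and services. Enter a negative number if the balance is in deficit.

-3318

Goods balance = 4258 - 6124 = -1866
Services balance = 681 - 2133 = -1452
Trade balance (goods + services) = -1866 + (-1452) = -3318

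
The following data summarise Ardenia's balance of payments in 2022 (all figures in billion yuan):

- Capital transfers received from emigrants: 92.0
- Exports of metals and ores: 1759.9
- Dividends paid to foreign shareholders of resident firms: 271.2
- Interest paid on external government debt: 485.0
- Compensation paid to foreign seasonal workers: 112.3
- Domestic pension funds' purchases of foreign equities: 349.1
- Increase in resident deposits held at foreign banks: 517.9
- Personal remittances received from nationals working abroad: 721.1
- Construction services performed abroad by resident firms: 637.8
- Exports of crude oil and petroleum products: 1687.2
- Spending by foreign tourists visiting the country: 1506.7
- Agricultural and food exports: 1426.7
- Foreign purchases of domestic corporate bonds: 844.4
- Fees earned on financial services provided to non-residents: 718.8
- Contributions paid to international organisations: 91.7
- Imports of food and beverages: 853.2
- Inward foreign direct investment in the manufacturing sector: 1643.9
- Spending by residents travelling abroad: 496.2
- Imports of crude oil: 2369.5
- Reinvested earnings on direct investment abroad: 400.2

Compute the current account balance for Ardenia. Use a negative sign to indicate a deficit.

4179.3

Goods: 1687.2 - 853.2 - 2369.5 + 1426.7 + 1759.9 = 1651.1
Services: -496.2 + 637.8 + 1506.7 + 718.8 = 2367.1
Primary income: -271.2 - 112.3 + 400.2 - 485.0 = -468.3
Secondary income: 721.1 - 91.7 = 629.4
Current account = 1651.1 + 2367.1 + (-468.3) + 629.4 = 4179.3
(Excluded from the current account — capital account: capital transfers received from emigrants 92.0; financial account: domestic pension funds' purchases of foreign equities 349.1, increase in resident deposits held at foreign banks 517.9, foreign purchases of domestic corporate bonds 844.4, inward foreign direct investment in the manufacturing sector 1643.9.)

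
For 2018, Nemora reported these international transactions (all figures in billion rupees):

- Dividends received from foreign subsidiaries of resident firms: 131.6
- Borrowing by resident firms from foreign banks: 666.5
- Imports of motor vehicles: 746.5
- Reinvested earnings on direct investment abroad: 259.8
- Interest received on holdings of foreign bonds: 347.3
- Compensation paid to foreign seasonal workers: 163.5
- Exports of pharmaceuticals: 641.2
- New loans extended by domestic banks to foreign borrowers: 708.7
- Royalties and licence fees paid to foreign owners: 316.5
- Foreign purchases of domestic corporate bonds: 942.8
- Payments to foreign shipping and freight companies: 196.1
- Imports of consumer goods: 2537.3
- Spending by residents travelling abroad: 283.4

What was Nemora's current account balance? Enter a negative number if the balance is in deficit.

Goods: -746.5 + 641.2 - 2537.3 = -2642.6
Services: -196.1 - 316.5 - 283.4 = -796.0
Primary income: -163.5 + 259.8 + 131.6 + 347.3 = 575.2
Current account = (-2642.6) + (-796.0) + 575.2 = -2863.4
(Excluded from the current account — financial account: borrowing by resident firms from foreign banks 666.5, new loans extended by domestic banks to foreign borrowers 708.7, foreign purchases of domestic corporate bonds 942.8.)

-2863.4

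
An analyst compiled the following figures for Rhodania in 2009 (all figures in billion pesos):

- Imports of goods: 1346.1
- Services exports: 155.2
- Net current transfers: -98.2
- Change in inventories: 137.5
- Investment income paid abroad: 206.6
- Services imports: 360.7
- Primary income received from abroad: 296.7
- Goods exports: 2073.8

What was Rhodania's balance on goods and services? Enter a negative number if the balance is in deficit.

522.2

Goods balance = 2073.8 - 1346.1 = 727.7
Services balance = 155.2 - 360.7 = -205.5
Trade balance (goods + services) = 727.7 + (-205.5) = 522.2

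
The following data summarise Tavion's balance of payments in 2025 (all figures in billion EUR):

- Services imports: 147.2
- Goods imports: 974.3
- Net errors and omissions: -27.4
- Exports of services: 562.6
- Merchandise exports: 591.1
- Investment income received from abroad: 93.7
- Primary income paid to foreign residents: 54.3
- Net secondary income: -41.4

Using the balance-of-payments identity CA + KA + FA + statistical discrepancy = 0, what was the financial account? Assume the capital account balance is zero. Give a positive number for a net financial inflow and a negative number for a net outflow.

-2.8

Goods balance = 591.1 - 974.3 = -383.2
Services balance = 562.6 - 147.2 = 415.4
Trade balance (goods + services) = -383.2 + 415.4 = 32.2
Net primary income = 93.7 - 54.3 = 39.4
Net secondary income = -41.4
Current account = 32.2 + 39.4 + (-41.4) = 30.2
Financial account = -(30.2 + (-27.4)) = -2.8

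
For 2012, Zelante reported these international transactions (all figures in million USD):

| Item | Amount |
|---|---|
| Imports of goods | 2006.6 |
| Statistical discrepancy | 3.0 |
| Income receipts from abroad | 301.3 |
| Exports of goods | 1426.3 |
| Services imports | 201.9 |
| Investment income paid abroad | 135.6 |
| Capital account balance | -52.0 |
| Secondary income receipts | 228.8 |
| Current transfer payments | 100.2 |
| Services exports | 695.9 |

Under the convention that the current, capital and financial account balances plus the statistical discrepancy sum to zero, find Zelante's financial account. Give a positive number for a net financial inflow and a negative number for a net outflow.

Goods balance = 1426.3 - 2006.6 = -580.3
Services balance = 695.9 - 201.9 = 494.0
Trade balance (goods + services) = -580.3 + 494.0 = -86.3
Net primary income = 301.3 - 135.6 = 165.7
Net secondary income = 228.8 - 100.2 = 128.6
Current account = -86.3 + 165.7 + 128.6 = 208.0
Financial account = -(208.0 + (-52.0) + 3.0) = -159.0

-159.0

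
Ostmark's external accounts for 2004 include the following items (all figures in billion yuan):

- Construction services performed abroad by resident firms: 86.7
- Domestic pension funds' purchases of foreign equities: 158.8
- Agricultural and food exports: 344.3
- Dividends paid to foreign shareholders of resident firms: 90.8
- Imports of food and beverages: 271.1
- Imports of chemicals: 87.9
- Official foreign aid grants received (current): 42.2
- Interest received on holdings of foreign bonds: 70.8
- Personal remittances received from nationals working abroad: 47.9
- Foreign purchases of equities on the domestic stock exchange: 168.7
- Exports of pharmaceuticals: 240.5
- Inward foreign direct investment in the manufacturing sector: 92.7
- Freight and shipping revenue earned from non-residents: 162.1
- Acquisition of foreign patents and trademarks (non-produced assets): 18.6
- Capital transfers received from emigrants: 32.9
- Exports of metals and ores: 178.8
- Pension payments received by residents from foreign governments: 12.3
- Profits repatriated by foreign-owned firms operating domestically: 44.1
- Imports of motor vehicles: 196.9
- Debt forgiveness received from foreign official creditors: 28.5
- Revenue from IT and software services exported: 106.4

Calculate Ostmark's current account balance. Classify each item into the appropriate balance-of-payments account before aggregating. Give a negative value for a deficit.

601.2

Goods: 344.3 - 87.9 + 240.5 - 196.9 - 271.1 + 178.8 = 207.7
Services: 162.1 + 86.7 + 106.4 = 355.2
Primary income: 70.8 - 90.8 - 44.1 = -64.1
Secondary income: 42.2 + 12.3 + 47.9 = 102.4
Current account = 207.7 + 355.2 + (-64.1) + 102.4 = 601.2
(Excluded from the current account — financial account: domestic pension funds' purchases of foreign equities 158.8, foreign purchases of equities on the domestic stock exchange 168.7, inward foreign direct investment in the manufacturing sector 92.7; capital account: acquisition of foreign patents and trademarks (non-produced assets) 18.6, capital transfers received from emigrants 32.9, debt forgiveness received from foreign official creditors 28.5.)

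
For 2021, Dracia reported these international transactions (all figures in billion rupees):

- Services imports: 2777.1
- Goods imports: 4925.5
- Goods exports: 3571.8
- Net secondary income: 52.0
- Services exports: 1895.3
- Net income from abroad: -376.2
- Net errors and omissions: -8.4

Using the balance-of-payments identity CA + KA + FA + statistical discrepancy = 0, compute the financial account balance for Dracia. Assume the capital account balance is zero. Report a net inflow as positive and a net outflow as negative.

2568.1

Goods balance = 3571.8 - 4925.5 = -1353.7
Services balance = 1895.3 - 2777.1 = -881.8
Trade balance (goods + services) = -1353.7 + (-881.8) = -2235.5
Net primary income = -376.2
Net secondary income = 52.0
Current account = -2235.5 + (-376.2) + 52.0 = -2559.7
Financial account = -(-2559.7 + (-8.4)) = 2568.1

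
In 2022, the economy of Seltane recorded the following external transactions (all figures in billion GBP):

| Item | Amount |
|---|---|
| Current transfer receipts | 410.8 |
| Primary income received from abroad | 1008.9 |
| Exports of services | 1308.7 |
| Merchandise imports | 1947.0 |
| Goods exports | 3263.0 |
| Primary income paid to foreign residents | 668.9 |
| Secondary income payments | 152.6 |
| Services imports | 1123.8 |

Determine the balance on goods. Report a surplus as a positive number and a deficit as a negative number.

1316.0

Goods balance = 3263.0 - 1947.0 = 1316.0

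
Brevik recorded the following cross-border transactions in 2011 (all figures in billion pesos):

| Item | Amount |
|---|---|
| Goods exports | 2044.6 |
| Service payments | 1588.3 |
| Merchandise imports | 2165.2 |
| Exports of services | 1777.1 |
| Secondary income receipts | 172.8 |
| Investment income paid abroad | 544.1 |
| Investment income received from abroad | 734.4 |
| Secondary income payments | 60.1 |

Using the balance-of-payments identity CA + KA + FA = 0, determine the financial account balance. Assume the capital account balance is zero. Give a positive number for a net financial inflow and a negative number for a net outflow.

Goods balance = 2044.6 - 2165.2 = -120.6
Services balance = 1777.1 - 1588.3 = 188.8
Trade balance (goods + services) = -120.6 + 188.8 = 68.2
Net primary income = 734.4 - 544.1 = 190.3
Net secondary income = 172.8 - 60.1 = 112.7
Current account = 68.2 + 190.3 + 112.7 = 371.2
Financial account = -(371.2) = -371.2

-371.2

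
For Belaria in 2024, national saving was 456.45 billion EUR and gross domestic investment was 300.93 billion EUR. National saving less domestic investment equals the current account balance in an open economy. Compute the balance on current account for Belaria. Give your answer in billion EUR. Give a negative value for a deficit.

155.52

CA = S - I = 456.45 - 300.93 = 155.52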